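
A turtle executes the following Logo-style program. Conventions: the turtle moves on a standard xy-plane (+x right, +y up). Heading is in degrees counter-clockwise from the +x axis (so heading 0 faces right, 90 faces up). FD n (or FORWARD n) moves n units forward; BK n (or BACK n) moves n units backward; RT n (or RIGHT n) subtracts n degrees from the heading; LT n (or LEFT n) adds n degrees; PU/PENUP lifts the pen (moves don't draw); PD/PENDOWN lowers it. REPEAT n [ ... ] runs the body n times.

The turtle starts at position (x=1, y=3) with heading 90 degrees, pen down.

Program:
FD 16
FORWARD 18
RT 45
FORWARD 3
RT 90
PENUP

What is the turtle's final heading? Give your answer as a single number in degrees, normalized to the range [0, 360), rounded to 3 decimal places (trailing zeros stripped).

Answer: 315

Derivation:
Executing turtle program step by step:
Start: pos=(1,3), heading=90, pen down
FD 16: (1,3) -> (1,19) [heading=90, draw]
FD 18: (1,19) -> (1,37) [heading=90, draw]
RT 45: heading 90 -> 45
FD 3: (1,37) -> (3.121,39.121) [heading=45, draw]
RT 90: heading 45 -> 315
PU: pen up
Final: pos=(3.121,39.121), heading=315, 3 segment(s) drawn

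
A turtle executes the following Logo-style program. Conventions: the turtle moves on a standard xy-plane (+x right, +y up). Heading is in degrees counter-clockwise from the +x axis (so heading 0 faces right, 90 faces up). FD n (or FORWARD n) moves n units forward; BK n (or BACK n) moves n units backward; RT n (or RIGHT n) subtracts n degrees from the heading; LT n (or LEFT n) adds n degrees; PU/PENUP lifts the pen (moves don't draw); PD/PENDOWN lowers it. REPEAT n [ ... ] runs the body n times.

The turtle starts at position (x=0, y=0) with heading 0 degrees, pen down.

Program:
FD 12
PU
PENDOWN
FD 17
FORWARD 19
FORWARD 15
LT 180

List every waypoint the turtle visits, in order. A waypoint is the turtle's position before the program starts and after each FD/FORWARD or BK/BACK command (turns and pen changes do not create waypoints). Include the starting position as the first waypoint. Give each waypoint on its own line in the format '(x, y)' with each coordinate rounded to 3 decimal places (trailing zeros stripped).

Executing turtle program step by step:
Start: pos=(0,0), heading=0, pen down
FD 12: (0,0) -> (12,0) [heading=0, draw]
PU: pen up
PD: pen down
FD 17: (12,0) -> (29,0) [heading=0, draw]
FD 19: (29,0) -> (48,0) [heading=0, draw]
FD 15: (48,0) -> (63,0) [heading=0, draw]
LT 180: heading 0 -> 180
Final: pos=(63,0), heading=180, 4 segment(s) drawn
Waypoints (5 total):
(0, 0)
(12, 0)
(29, 0)
(48, 0)
(63, 0)

Answer: (0, 0)
(12, 0)
(29, 0)
(48, 0)
(63, 0)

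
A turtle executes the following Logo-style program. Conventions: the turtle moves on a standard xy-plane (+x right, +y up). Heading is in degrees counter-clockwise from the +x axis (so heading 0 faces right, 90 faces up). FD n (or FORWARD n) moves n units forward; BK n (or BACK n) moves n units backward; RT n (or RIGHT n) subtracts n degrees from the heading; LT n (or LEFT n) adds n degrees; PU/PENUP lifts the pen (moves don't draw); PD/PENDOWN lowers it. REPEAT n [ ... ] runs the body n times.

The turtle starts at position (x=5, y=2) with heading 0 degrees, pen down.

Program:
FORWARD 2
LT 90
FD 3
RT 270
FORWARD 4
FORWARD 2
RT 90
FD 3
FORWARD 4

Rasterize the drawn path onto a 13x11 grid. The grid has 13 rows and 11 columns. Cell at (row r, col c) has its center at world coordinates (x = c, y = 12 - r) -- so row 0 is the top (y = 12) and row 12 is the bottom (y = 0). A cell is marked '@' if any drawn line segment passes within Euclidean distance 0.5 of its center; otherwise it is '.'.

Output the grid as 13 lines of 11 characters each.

Segment 0: (5,2) -> (7,2)
Segment 1: (7,2) -> (7,5)
Segment 2: (7,5) -> (3,5)
Segment 3: (3,5) -> (1,5)
Segment 4: (1,5) -> (1,8)
Segment 5: (1,8) -> (1,12)

Answer: .@.........
.@.........
.@.........
.@.........
.@.........
.@.........
.@.........
.@@@@@@@...
.......@...
.......@...
.....@@@...
...........
...........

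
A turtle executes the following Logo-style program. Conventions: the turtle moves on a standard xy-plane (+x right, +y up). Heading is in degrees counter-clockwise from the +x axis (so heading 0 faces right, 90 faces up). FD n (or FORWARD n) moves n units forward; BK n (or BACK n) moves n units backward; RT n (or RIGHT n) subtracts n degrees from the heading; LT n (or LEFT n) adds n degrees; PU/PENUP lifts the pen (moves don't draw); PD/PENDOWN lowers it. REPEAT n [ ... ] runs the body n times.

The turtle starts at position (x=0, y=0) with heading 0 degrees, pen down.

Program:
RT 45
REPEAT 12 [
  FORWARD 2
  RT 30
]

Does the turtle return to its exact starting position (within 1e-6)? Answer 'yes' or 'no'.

Executing turtle program step by step:
Start: pos=(0,0), heading=0, pen down
RT 45: heading 0 -> 315
REPEAT 12 [
  -- iteration 1/12 --
  FD 2: (0,0) -> (1.414,-1.414) [heading=315, draw]
  RT 30: heading 315 -> 285
  -- iteration 2/12 --
  FD 2: (1.414,-1.414) -> (1.932,-3.346) [heading=285, draw]
  RT 30: heading 285 -> 255
  -- iteration 3/12 --
  FD 2: (1.932,-3.346) -> (1.414,-5.278) [heading=255, draw]
  RT 30: heading 255 -> 225
  -- iteration 4/12 --
  FD 2: (1.414,-5.278) -> (0,-6.692) [heading=225, draw]
  RT 30: heading 225 -> 195
  -- iteration 5/12 --
  FD 2: (0,-6.692) -> (-1.932,-7.21) [heading=195, draw]
  RT 30: heading 195 -> 165
  -- iteration 6/12 --
  FD 2: (-1.932,-7.21) -> (-3.864,-6.692) [heading=165, draw]
  RT 30: heading 165 -> 135
  -- iteration 7/12 --
  FD 2: (-3.864,-6.692) -> (-5.278,-5.278) [heading=135, draw]
  RT 30: heading 135 -> 105
  -- iteration 8/12 --
  FD 2: (-5.278,-5.278) -> (-5.796,-3.346) [heading=105, draw]
  RT 30: heading 105 -> 75
  -- iteration 9/12 --
  FD 2: (-5.796,-3.346) -> (-5.278,-1.414) [heading=75, draw]
  RT 30: heading 75 -> 45
  -- iteration 10/12 --
  FD 2: (-5.278,-1.414) -> (-3.864,0) [heading=45, draw]
  RT 30: heading 45 -> 15
  -- iteration 11/12 --
  FD 2: (-3.864,0) -> (-1.932,0.518) [heading=15, draw]
  RT 30: heading 15 -> 345
  -- iteration 12/12 --
  FD 2: (-1.932,0.518) -> (0,0) [heading=345, draw]
  RT 30: heading 345 -> 315
]
Final: pos=(0,0), heading=315, 12 segment(s) drawn

Start position: (0, 0)
Final position: (0, 0)
Distance = 0; < 1e-6 -> CLOSED

Answer: yes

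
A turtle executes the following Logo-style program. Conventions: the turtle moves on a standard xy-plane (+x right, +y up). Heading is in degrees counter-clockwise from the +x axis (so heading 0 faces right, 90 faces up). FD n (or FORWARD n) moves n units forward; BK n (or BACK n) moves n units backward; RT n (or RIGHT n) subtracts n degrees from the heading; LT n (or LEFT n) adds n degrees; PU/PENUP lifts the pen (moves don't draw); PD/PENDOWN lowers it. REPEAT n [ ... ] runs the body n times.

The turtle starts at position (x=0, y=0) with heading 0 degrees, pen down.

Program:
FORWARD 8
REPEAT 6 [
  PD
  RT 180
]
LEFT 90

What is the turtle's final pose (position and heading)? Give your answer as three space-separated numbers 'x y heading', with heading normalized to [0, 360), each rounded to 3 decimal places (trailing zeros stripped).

Executing turtle program step by step:
Start: pos=(0,0), heading=0, pen down
FD 8: (0,0) -> (8,0) [heading=0, draw]
REPEAT 6 [
  -- iteration 1/6 --
  PD: pen down
  RT 180: heading 0 -> 180
  -- iteration 2/6 --
  PD: pen down
  RT 180: heading 180 -> 0
  -- iteration 3/6 --
  PD: pen down
  RT 180: heading 0 -> 180
  -- iteration 4/6 --
  PD: pen down
  RT 180: heading 180 -> 0
  -- iteration 5/6 --
  PD: pen down
  RT 180: heading 0 -> 180
  -- iteration 6/6 --
  PD: pen down
  RT 180: heading 180 -> 0
]
LT 90: heading 0 -> 90
Final: pos=(8,0), heading=90, 1 segment(s) drawn

Answer: 8 0 90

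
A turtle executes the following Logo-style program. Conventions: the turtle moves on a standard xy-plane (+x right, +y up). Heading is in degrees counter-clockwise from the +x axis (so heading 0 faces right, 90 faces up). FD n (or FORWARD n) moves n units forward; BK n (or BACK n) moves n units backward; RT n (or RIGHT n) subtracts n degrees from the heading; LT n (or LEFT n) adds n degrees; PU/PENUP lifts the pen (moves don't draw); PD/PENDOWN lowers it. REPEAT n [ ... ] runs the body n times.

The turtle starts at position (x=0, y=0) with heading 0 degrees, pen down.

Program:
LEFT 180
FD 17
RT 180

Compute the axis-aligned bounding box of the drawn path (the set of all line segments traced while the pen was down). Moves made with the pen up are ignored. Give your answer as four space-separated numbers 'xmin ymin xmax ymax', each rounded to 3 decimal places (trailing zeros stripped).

Executing turtle program step by step:
Start: pos=(0,0), heading=0, pen down
LT 180: heading 0 -> 180
FD 17: (0,0) -> (-17,0) [heading=180, draw]
RT 180: heading 180 -> 0
Final: pos=(-17,0), heading=0, 1 segment(s) drawn

Segment endpoints: x in {-17, 0}, y in {0, 0}
xmin=-17, ymin=0, xmax=0, ymax=0

Answer: -17 0 0 0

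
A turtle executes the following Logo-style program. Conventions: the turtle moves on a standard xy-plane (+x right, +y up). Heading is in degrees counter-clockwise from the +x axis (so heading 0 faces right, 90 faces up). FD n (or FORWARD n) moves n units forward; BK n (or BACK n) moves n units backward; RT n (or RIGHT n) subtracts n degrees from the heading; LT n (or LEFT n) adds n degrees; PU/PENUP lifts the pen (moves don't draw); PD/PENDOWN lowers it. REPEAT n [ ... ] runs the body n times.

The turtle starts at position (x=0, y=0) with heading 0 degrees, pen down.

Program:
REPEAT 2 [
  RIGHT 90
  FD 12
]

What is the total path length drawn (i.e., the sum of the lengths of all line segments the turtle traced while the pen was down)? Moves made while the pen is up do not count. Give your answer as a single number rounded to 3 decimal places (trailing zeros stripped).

Executing turtle program step by step:
Start: pos=(0,0), heading=0, pen down
REPEAT 2 [
  -- iteration 1/2 --
  RT 90: heading 0 -> 270
  FD 12: (0,0) -> (0,-12) [heading=270, draw]
  -- iteration 2/2 --
  RT 90: heading 270 -> 180
  FD 12: (0,-12) -> (-12,-12) [heading=180, draw]
]
Final: pos=(-12,-12), heading=180, 2 segment(s) drawn

Segment lengths:
  seg 1: (0,0) -> (0,-12), length = 12
  seg 2: (0,-12) -> (-12,-12), length = 12
Total = 24

Answer: 24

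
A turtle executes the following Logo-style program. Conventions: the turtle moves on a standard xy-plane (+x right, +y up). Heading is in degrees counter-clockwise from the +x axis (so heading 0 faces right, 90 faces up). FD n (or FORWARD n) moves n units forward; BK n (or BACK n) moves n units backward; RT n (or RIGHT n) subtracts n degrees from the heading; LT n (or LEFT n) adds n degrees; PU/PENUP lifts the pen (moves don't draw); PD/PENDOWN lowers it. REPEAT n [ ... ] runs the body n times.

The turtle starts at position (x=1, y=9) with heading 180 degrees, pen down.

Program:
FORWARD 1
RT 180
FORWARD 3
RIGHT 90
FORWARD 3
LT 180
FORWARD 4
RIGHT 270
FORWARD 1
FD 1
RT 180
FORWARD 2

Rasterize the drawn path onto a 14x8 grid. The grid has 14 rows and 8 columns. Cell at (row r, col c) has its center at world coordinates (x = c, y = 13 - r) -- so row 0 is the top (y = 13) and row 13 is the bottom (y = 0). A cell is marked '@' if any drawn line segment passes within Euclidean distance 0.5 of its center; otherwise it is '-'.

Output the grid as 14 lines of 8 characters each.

Answer: --------
--------
--------
-@@@----
@@@@----
---@----
---@----
---@----
--------
--------
--------
--------
--------
--------

Derivation:
Segment 0: (1,9) -> (0,9)
Segment 1: (0,9) -> (3,9)
Segment 2: (3,9) -> (3,6)
Segment 3: (3,6) -> (3,10)
Segment 4: (3,10) -> (2,10)
Segment 5: (2,10) -> (1,10)
Segment 6: (1,10) -> (3,10)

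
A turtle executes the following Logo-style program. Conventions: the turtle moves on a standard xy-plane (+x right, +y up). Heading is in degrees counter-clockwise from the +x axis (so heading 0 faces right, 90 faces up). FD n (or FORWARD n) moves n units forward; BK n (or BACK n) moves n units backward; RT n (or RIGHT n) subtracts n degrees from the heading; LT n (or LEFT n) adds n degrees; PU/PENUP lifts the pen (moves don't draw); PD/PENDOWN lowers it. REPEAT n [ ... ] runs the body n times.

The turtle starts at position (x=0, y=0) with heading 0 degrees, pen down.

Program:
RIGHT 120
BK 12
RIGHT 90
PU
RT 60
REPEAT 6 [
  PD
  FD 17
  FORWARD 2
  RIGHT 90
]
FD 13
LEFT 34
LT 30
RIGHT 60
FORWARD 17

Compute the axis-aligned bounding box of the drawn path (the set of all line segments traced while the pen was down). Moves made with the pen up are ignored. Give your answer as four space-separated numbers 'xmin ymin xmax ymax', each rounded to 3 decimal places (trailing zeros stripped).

Answer: 0 -0.566 26.186 29.392

Derivation:
Executing turtle program step by step:
Start: pos=(0,0), heading=0, pen down
RT 120: heading 0 -> 240
BK 12: (0,0) -> (6,10.392) [heading=240, draw]
RT 90: heading 240 -> 150
PU: pen up
RT 60: heading 150 -> 90
REPEAT 6 [
  -- iteration 1/6 --
  PD: pen down
  FD 17: (6,10.392) -> (6,27.392) [heading=90, draw]
  FD 2: (6,27.392) -> (6,29.392) [heading=90, draw]
  RT 90: heading 90 -> 0
  -- iteration 2/6 --
  PD: pen down
  FD 17: (6,29.392) -> (23,29.392) [heading=0, draw]
  FD 2: (23,29.392) -> (25,29.392) [heading=0, draw]
  RT 90: heading 0 -> 270
  -- iteration 3/6 --
  PD: pen down
  FD 17: (25,29.392) -> (25,12.392) [heading=270, draw]
  FD 2: (25,12.392) -> (25,10.392) [heading=270, draw]
  RT 90: heading 270 -> 180
  -- iteration 4/6 --
  PD: pen down
  FD 17: (25,10.392) -> (8,10.392) [heading=180, draw]
  FD 2: (8,10.392) -> (6,10.392) [heading=180, draw]
  RT 90: heading 180 -> 90
  -- iteration 5/6 --
  PD: pen down
  FD 17: (6,10.392) -> (6,27.392) [heading=90, draw]
  FD 2: (6,27.392) -> (6,29.392) [heading=90, draw]
  RT 90: heading 90 -> 0
  -- iteration 6/6 --
  PD: pen down
  FD 17: (6,29.392) -> (23,29.392) [heading=0, draw]
  FD 2: (23,29.392) -> (25,29.392) [heading=0, draw]
  RT 90: heading 0 -> 270
]
FD 13: (25,29.392) -> (25,16.392) [heading=270, draw]
LT 34: heading 270 -> 304
LT 30: heading 304 -> 334
RT 60: heading 334 -> 274
FD 17: (25,16.392) -> (26.186,-0.566) [heading=274, draw]
Final: pos=(26.186,-0.566), heading=274, 15 segment(s) drawn

Segment endpoints: x in {0, 6, 6, 6, 6, 6, 8, 23, 23, 25, 25, 25, 26.186}, y in {-0.566, 0, 10.392, 10.392, 10.392, 12.392, 16.392, 27.392, 27.392, 29.392, 29.392, 29.392}
xmin=0, ymin=-0.566, xmax=26.186, ymax=29.392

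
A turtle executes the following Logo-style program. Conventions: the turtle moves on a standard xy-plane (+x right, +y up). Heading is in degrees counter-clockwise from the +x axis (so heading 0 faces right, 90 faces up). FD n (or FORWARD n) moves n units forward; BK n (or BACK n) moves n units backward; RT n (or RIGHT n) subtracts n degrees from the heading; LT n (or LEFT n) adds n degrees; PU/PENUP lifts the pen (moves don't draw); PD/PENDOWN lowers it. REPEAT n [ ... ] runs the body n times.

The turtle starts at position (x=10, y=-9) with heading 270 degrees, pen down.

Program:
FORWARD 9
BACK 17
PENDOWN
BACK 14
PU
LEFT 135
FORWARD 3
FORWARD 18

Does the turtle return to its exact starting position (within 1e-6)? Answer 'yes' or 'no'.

Answer: no

Derivation:
Executing turtle program step by step:
Start: pos=(10,-9), heading=270, pen down
FD 9: (10,-9) -> (10,-18) [heading=270, draw]
BK 17: (10,-18) -> (10,-1) [heading=270, draw]
PD: pen down
BK 14: (10,-1) -> (10,13) [heading=270, draw]
PU: pen up
LT 135: heading 270 -> 45
FD 3: (10,13) -> (12.121,15.121) [heading=45, move]
FD 18: (12.121,15.121) -> (24.849,27.849) [heading=45, move]
Final: pos=(24.849,27.849), heading=45, 3 segment(s) drawn

Start position: (10, -9)
Final position: (24.849, 27.849)
Distance = 39.729; >= 1e-6 -> NOT closed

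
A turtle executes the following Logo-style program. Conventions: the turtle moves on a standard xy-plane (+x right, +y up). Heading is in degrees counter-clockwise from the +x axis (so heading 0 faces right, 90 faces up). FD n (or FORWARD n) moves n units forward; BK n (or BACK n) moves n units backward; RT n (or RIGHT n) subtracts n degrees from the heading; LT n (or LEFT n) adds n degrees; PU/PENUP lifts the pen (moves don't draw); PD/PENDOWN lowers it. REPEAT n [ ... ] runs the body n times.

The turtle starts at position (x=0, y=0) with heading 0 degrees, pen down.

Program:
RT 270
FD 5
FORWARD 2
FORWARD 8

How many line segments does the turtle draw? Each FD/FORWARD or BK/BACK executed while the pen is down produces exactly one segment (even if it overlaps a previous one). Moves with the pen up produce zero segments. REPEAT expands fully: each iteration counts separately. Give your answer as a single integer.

Answer: 3

Derivation:
Executing turtle program step by step:
Start: pos=(0,0), heading=0, pen down
RT 270: heading 0 -> 90
FD 5: (0,0) -> (0,5) [heading=90, draw]
FD 2: (0,5) -> (0,7) [heading=90, draw]
FD 8: (0,7) -> (0,15) [heading=90, draw]
Final: pos=(0,15), heading=90, 3 segment(s) drawn
Segments drawn: 3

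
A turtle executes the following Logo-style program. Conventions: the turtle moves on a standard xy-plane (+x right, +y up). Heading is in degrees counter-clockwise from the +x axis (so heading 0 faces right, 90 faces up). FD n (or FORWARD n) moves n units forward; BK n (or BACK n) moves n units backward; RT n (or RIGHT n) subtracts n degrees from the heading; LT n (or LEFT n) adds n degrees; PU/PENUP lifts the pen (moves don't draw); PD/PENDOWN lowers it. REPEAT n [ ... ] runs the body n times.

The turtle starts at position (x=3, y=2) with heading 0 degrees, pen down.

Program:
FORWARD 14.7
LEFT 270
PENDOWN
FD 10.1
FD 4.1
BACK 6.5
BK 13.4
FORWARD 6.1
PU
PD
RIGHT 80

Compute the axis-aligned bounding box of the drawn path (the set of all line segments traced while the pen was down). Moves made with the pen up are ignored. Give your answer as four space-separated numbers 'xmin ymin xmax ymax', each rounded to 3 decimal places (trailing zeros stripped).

Executing turtle program step by step:
Start: pos=(3,2), heading=0, pen down
FD 14.7: (3,2) -> (17.7,2) [heading=0, draw]
LT 270: heading 0 -> 270
PD: pen down
FD 10.1: (17.7,2) -> (17.7,-8.1) [heading=270, draw]
FD 4.1: (17.7,-8.1) -> (17.7,-12.2) [heading=270, draw]
BK 6.5: (17.7,-12.2) -> (17.7,-5.7) [heading=270, draw]
BK 13.4: (17.7,-5.7) -> (17.7,7.7) [heading=270, draw]
FD 6.1: (17.7,7.7) -> (17.7,1.6) [heading=270, draw]
PU: pen up
PD: pen down
RT 80: heading 270 -> 190
Final: pos=(17.7,1.6), heading=190, 6 segment(s) drawn

Segment endpoints: x in {3, 17.7, 17.7}, y in {-12.2, -8.1, -5.7, 1.6, 2, 7.7}
xmin=3, ymin=-12.2, xmax=17.7, ymax=7.7

Answer: 3 -12.2 17.7 7.7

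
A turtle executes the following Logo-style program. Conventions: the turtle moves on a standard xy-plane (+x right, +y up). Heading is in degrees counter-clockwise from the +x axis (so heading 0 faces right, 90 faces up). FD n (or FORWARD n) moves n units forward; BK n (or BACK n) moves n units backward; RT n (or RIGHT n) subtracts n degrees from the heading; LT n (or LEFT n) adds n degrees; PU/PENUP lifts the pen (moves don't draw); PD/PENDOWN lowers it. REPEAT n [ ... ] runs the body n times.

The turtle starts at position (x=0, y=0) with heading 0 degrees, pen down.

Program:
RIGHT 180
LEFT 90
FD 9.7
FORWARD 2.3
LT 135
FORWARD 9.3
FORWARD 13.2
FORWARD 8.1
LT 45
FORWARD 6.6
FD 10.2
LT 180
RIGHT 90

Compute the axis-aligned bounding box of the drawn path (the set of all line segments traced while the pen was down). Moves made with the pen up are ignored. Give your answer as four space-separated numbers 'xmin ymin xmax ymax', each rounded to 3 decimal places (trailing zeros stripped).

Answer: 0 -12 21.637 26.437

Derivation:
Executing turtle program step by step:
Start: pos=(0,0), heading=0, pen down
RT 180: heading 0 -> 180
LT 90: heading 180 -> 270
FD 9.7: (0,0) -> (0,-9.7) [heading=270, draw]
FD 2.3: (0,-9.7) -> (0,-12) [heading=270, draw]
LT 135: heading 270 -> 45
FD 9.3: (0,-12) -> (6.576,-5.424) [heading=45, draw]
FD 13.2: (6.576,-5.424) -> (15.91,3.91) [heading=45, draw]
FD 8.1: (15.91,3.91) -> (21.637,9.637) [heading=45, draw]
LT 45: heading 45 -> 90
FD 6.6: (21.637,9.637) -> (21.637,16.237) [heading=90, draw]
FD 10.2: (21.637,16.237) -> (21.637,26.437) [heading=90, draw]
LT 180: heading 90 -> 270
RT 90: heading 270 -> 180
Final: pos=(21.637,26.437), heading=180, 7 segment(s) drawn

Segment endpoints: x in {0, 0, 0, 6.576, 15.91, 21.637}, y in {-12, -9.7, -5.424, 0, 3.91, 9.637, 16.237, 26.437}
xmin=0, ymin=-12, xmax=21.637, ymax=26.437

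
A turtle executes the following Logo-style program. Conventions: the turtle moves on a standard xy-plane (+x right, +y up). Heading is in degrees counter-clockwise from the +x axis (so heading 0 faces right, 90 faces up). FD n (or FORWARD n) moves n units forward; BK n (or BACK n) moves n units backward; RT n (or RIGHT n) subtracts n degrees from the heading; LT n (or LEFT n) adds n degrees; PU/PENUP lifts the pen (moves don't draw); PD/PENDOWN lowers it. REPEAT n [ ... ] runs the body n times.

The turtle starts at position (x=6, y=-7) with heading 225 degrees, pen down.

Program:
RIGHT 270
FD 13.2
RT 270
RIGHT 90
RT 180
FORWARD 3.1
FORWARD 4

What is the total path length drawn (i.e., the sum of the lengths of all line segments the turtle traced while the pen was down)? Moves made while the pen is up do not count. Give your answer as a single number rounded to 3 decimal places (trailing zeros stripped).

Executing turtle program step by step:
Start: pos=(6,-7), heading=225, pen down
RT 270: heading 225 -> 315
FD 13.2: (6,-7) -> (15.334,-16.334) [heading=315, draw]
RT 270: heading 315 -> 45
RT 90: heading 45 -> 315
RT 180: heading 315 -> 135
FD 3.1: (15.334,-16.334) -> (13.142,-14.142) [heading=135, draw]
FD 4: (13.142,-14.142) -> (10.313,-11.313) [heading=135, draw]
Final: pos=(10.313,-11.313), heading=135, 3 segment(s) drawn

Segment lengths:
  seg 1: (6,-7) -> (15.334,-16.334), length = 13.2
  seg 2: (15.334,-16.334) -> (13.142,-14.142), length = 3.1
  seg 3: (13.142,-14.142) -> (10.313,-11.313), length = 4
Total = 20.3

Answer: 20.3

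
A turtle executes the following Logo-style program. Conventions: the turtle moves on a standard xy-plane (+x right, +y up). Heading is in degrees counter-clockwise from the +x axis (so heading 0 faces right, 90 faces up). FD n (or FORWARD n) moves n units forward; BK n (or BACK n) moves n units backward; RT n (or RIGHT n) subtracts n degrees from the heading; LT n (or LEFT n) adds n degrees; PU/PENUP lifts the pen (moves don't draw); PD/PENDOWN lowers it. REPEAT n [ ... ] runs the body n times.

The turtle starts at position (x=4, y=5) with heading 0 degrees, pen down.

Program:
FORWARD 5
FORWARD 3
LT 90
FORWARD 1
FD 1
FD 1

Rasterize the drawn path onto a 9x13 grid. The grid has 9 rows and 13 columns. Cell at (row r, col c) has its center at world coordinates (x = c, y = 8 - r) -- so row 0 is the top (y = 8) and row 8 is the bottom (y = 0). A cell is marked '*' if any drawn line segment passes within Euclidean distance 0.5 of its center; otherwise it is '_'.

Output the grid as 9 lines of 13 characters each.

Answer: ____________*
____________*
____________*
____*********
_____________
_____________
_____________
_____________
_____________

Derivation:
Segment 0: (4,5) -> (9,5)
Segment 1: (9,5) -> (12,5)
Segment 2: (12,5) -> (12,6)
Segment 3: (12,6) -> (12,7)
Segment 4: (12,7) -> (12,8)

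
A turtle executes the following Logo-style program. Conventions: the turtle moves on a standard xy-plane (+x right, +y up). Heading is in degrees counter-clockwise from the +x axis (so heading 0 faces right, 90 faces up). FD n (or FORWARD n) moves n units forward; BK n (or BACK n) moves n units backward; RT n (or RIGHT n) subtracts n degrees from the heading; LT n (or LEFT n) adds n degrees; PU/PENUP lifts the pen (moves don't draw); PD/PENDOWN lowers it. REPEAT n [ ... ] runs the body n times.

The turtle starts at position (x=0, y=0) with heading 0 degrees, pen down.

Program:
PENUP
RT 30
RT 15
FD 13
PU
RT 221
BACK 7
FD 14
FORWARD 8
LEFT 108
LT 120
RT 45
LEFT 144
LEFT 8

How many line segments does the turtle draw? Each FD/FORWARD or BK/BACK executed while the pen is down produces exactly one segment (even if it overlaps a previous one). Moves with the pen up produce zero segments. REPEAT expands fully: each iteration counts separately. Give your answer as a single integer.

Answer: 0

Derivation:
Executing turtle program step by step:
Start: pos=(0,0), heading=0, pen down
PU: pen up
RT 30: heading 0 -> 330
RT 15: heading 330 -> 315
FD 13: (0,0) -> (9.192,-9.192) [heading=315, move]
PU: pen up
RT 221: heading 315 -> 94
BK 7: (9.192,-9.192) -> (9.681,-16.175) [heading=94, move]
FD 14: (9.681,-16.175) -> (8.704,-2.209) [heading=94, move]
FD 8: (8.704,-2.209) -> (8.146,5.771) [heading=94, move]
LT 108: heading 94 -> 202
LT 120: heading 202 -> 322
RT 45: heading 322 -> 277
LT 144: heading 277 -> 61
LT 8: heading 61 -> 69
Final: pos=(8.146,5.771), heading=69, 0 segment(s) drawn
Segments drawn: 0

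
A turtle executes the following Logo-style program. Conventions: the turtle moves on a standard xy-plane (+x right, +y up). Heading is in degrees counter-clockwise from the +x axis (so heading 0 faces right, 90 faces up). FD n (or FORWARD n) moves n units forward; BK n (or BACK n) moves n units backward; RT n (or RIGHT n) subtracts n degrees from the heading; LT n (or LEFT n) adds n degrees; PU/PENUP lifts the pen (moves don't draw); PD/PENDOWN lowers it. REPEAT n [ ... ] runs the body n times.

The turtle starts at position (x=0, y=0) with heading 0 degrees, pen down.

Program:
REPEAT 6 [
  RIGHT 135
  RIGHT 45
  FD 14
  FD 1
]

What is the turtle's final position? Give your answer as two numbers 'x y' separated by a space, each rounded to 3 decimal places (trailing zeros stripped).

Answer: 0 0

Derivation:
Executing turtle program step by step:
Start: pos=(0,0), heading=0, pen down
REPEAT 6 [
  -- iteration 1/6 --
  RT 135: heading 0 -> 225
  RT 45: heading 225 -> 180
  FD 14: (0,0) -> (-14,0) [heading=180, draw]
  FD 1: (-14,0) -> (-15,0) [heading=180, draw]
  -- iteration 2/6 --
  RT 135: heading 180 -> 45
  RT 45: heading 45 -> 0
  FD 14: (-15,0) -> (-1,0) [heading=0, draw]
  FD 1: (-1,0) -> (0,0) [heading=0, draw]
  -- iteration 3/6 --
  RT 135: heading 0 -> 225
  RT 45: heading 225 -> 180
  FD 14: (0,0) -> (-14,0) [heading=180, draw]
  FD 1: (-14,0) -> (-15,0) [heading=180, draw]
  -- iteration 4/6 --
  RT 135: heading 180 -> 45
  RT 45: heading 45 -> 0
  FD 14: (-15,0) -> (-1,0) [heading=0, draw]
  FD 1: (-1,0) -> (0,0) [heading=0, draw]
  -- iteration 5/6 --
  RT 135: heading 0 -> 225
  RT 45: heading 225 -> 180
  FD 14: (0,0) -> (-14,0) [heading=180, draw]
  FD 1: (-14,0) -> (-15,0) [heading=180, draw]
  -- iteration 6/6 --
  RT 135: heading 180 -> 45
  RT 45: heading 45 -> 0
  FD 14: (-15,0) -> (-1,0) [heading=0, draw]
  FD 1: (-1,0) -> (0,0) [heading=0, draw]
]
Final: pos=(0,0), heading=0, 12 segment(s) drawn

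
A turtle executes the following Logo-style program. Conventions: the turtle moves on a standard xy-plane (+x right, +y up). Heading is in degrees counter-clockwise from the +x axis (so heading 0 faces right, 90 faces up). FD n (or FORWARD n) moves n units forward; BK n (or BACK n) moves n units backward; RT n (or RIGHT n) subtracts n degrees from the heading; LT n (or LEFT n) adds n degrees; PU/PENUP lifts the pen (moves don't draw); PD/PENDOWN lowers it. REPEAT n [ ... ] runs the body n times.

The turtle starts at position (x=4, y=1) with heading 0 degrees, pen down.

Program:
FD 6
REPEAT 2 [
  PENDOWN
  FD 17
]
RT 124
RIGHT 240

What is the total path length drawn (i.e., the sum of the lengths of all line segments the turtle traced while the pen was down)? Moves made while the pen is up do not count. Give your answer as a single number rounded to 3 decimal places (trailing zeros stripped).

Answer: 40

Derivation:
Executing turtle program step by step:
Start: pos=(4,1), heading=0, pen down
FD 6: (4,1) -> (10,1) [heading=0, draw]
REPEAT 2 [
  -- iteration 1/2 --
  PD: pen down
  FD 17: (10,1) -> (27,1) [heading=0, draw]
  -- iteration 2/2 --
  PD: pen down
  FD 17: (27,1) -> (44,1) [heading=0, draw]
]
RT 124: heading 0 -> 236
RT 240: heading 236 -> 356
Final: pos=(44,1), heading=356, 3 segment(s) drawn

Segment lengths:
  seg 1: (4,1) -> (10,1), length = 6
  seg 2: (10,1) -> (27,1), length = 17
  seg 3: (27,1) -> (44,1), length = 17
Total = 40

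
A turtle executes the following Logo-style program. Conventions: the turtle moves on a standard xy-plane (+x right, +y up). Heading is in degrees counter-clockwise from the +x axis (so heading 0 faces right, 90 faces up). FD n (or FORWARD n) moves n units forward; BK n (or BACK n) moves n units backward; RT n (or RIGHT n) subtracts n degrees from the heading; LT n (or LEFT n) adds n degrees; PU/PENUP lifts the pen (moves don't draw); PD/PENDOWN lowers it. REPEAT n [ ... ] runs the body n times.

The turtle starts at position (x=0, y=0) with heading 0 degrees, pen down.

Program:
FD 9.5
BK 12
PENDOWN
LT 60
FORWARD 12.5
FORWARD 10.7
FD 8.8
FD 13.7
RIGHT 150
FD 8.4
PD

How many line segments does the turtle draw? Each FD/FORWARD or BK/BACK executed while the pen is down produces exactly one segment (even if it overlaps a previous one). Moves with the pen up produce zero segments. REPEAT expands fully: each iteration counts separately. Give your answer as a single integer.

Executing turtle program step by step:
Start: pos=(0,0), heading=0, pen down
FD 9.5: (0,0) -> (9.5,0) [heading=0, draw]
BK 12: (9.5,0) -> (-2.5,0) [heading=0, draw]
PD: pen down
LT 60: heading 0 -> 60
FD 12.5: (-2.5,0) -> (3.75,10.825) [heading=60, draw]
FD 10.7: (3.75,10.825) -> (9.1,20.092) [heading=60, draw]
FD 8.8: (9.1,20.092) -> (13.5,27.713) [heading=60, draw]
FD 13.7: (13.5,27.713) -> (20.35,39.577) [heading=60, draw]
RT 150: heading 60 -> 270
FD 8.4: (20.35,39.577) -> (20.35,31.177) [heading=270, draw]
PD: pen down
Final: pos=(20.35,31.177), heading=270, 7 segment(s) drawn
Segments drawn: 7

Answer: 7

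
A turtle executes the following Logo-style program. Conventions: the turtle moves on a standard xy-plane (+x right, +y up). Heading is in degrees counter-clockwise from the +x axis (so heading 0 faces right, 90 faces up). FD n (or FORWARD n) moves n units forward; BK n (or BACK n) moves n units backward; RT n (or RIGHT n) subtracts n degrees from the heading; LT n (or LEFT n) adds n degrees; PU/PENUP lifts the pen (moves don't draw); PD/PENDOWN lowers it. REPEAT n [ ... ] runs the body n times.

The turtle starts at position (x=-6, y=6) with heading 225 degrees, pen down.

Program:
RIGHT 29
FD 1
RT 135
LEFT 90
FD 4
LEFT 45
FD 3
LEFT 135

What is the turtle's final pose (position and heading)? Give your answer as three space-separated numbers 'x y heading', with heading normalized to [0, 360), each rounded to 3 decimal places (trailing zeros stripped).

Executing turtle program step by step:
Start: pos=(-6,6), heading=225, pen down
RT 29: heading 225 -> 196
FD 1: (-6,6) -> (-6.961,5.724) [heading=196, draw]
RT 135: heading 196 -> 61
LT 90: heading 61 -> 151
FD 4: (-6.961,5.724) -> (-10.46,7.664) [heading=151, draw]
LT 45: heading 151 -> 196
FD 3: (-10.46,7.664) -> (-13.344,6.837) [heading=196, draw]
LT 135: heading 196 -> 331
Final: pos=(-13.344,6.837), heading=331, 3 segment(s) drawn

Answer: -13.344 6.837 331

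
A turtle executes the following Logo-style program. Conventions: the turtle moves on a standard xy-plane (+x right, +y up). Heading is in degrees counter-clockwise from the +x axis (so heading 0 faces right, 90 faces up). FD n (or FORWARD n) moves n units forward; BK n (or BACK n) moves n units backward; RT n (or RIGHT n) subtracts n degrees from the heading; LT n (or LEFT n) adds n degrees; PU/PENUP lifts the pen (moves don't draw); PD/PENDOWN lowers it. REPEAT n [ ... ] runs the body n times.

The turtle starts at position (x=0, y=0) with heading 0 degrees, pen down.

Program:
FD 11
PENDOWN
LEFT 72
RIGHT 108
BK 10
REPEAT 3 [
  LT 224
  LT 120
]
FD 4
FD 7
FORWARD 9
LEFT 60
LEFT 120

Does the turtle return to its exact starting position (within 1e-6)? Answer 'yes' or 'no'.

Executing turtle program step by step:
Start: pos=(0,0), heading=0, pen down
FD 11: (0,0) -> (11,0) [heading=0, draw]
PD: pen down
LT 72: heading 0 -> 72
RT 108: heading 72 -> 324
BK 10: (11,0) -> (2.91,5.878) [heading=324, draw]
REPEAT 3 [
  -- iteration 1/3 --
  LT 224: heading 324 -> 188
  LT 120: heading 188 -> 308
  -- iteration 2/3 --
  LT 224: heading 308 -> 172
  LT 120: heading 172 -> 292
  -- iteration 3/3 --
  LT 224: heading 292 -> 156
  LT 120: heading 156 -> 276
]
FD 4: (2.91,5.878) -> (3.328,1.9) [heading=276, draw]
FD 7: (3.328,1.9) -> (4.06,-5.062) [heading=276, draw]
FD 9: (4.06,-5.062) -> (5,-14.013) [heading=276, draw]
LT 60: heading 276 -> 336
LT 120: heading 336 -> 96
Final: pos=(5,-14.013), heading=96, 5 segment(s) drawn

Start position: (0, 0)
Final position: (5, -14.013)
Distance = 14.878; >= 1e-6 -> NOT closed

Answer: no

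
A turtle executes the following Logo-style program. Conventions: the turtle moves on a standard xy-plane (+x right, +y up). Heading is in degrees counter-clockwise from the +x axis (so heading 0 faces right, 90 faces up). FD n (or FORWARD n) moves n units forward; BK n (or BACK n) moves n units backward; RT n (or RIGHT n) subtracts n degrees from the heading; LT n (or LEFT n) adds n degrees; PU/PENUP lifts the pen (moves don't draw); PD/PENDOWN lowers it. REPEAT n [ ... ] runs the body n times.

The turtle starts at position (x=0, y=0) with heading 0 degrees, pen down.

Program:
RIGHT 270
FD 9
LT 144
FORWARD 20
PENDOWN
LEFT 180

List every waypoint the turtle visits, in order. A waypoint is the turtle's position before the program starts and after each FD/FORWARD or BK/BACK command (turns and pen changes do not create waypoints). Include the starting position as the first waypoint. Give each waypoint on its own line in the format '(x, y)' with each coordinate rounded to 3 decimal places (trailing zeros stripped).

Answer: (0, 0)
(0, 9)
(-11.756, -7.18)

Derivation:
Executing turtle program step by step:
Start: pos=(0,0), heading=0, pen down
RT 270: heading 0 -> 90
FD 9: (0,0) -> (0,9) [heading=90, draw]
LT 144: heading 90 -> 234
FD 20: (0,9) -> (-11.756,-7.18) [heading=234, draw]
PD: pen down
LT 180: heading 234 -> 54
Final: pos=(-11.756,-7.18), heading=54, 2 segment(s) drawn
Waypoints (3 total):
(0, 0)
(0, 9)
(-11.756, -7.18)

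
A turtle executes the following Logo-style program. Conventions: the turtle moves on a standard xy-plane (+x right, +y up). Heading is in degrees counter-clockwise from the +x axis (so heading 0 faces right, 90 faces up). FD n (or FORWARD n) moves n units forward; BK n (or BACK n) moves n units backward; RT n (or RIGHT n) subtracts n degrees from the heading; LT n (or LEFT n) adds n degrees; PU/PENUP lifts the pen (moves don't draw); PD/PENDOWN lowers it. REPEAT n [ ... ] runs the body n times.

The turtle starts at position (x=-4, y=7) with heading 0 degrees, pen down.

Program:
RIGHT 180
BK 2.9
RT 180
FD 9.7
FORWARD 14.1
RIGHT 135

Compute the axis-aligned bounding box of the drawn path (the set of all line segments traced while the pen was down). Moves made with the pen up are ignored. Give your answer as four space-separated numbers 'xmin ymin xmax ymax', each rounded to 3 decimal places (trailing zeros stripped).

Executing turtle program step by step:
Start: pos=(-4,7), heading=0, pen down
RT 180: heading 0 -> 180
BK 2.9: (-4,7) -> (-1.1,7) [heading=180, draw]
RT 180: heading 180 -> 0
FD 9.7: (-1.1,7) -> (8.6,7) [heading=0, draw]
FD 14.1: (8.6,7) -> (22.7,7) [heading=0, draw]
RT 135: heading 0 -> 225
Final: pos=(22.7,7), heading=225, 3 segment(s) drawn

Segment endpoints: x in {-4, -1.1, 8.6, 22.7}, y in {7, 7, 7}
xmin=-4, ymin=7, xmax=22.7, ymax=7

Answer: -4 7 22.7 7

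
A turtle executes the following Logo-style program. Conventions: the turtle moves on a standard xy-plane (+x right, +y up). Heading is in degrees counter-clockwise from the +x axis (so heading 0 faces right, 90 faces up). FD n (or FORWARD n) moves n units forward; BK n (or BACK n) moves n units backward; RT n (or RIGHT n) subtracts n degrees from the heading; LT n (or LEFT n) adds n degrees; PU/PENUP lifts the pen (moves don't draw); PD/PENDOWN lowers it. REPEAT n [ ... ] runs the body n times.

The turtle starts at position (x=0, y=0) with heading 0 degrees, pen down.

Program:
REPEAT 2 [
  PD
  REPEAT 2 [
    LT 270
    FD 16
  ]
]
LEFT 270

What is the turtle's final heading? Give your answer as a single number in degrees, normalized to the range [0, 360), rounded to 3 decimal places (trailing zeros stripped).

Executing turtle program step by step:
Start: pos=(0,0), heading=0, pen down
REPEAT 2 [
  -- iteration 1/2 --
  PD: pen down
  REPEAT 2 [
    -- iteration 1/2 --
    LT 270: heading 0 -> 270
    FD 16: (0,0) -> (0,-16) [heading=270, draw]
    -- iteration 2/2 --
    LT 270: heading 270 -> 180
    FD 16: (0,-16) -> (-16,-16) [heading=180, draw]
  ]
  -- iteration 2/2 --
  PD: pen down
  REPEAT 2 [
    -- iteration 1/2 --
    LT 270: heading 180 -> 90
    FD 16: (-16,-16) -> (-16,0) [heading=90, draw]
    -- iteration 2/2 --
    LT 270: heading 90 -> 0
    FD 16: (-16,0) -> (0,0) [heading=0, draw]
  ]
]
LT 270: heading 0 -> 270
Final: pos=(0,0), heading=270, 4 segment(s) drawn

Answer: 270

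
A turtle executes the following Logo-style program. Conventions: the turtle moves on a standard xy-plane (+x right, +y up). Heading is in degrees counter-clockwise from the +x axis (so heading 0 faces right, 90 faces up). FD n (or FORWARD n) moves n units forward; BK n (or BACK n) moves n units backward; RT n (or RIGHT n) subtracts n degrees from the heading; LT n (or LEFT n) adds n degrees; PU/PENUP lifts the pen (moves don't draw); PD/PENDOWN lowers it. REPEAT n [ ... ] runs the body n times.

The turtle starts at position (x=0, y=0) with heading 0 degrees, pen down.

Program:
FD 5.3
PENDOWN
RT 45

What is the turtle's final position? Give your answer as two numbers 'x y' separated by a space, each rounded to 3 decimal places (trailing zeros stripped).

Executing turtle program step by step:
Start: pos=(0,0), heading=0, pen down
FD 5.3: (0,0) -> (5.3,0) [heading=0, draw]
PD: pen down
RT 45: heading 0 -> 315
Final: pos=(5.3,0), heading=315, 1 segment(s) drawn

Answer: 5.3 0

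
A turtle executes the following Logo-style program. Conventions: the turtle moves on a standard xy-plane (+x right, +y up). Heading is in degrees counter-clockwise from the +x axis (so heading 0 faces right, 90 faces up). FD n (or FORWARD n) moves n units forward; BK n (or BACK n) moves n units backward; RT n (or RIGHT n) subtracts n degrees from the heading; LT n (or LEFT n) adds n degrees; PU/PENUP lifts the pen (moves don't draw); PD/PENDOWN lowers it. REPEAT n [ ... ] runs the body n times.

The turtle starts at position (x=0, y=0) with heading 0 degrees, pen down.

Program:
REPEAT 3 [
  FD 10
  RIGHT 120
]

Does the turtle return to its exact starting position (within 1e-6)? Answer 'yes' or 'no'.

Answer: yes

Derivation:
Executing turtle program step by step:
Start: pos=(0,0), heading=0, pen down
REPEAT 3 [
  -- iteration 1/3 --
  FD 10: (0,0) -> (10,0) [heading=0, draw]
  RT 120: heading 0 -> 240
  -- iteration 2/3 --
  FD 10: (10,0) -> (5,-8.66) [heading=240, draw]
  RT 120: heading 240 -> 120
  -- iteration 3/3 --
  FD 10: (5,-8.66) -> (0,0) [heading=120, draw]
  RT 120: heading 120 -> 0
]
Final: pos=(0,0), heading=0, 3 segment(s) drawn

Start position: (0, 0)
Final position: (0, 0)
Distance = 0; < 1e-6 -> CLOSED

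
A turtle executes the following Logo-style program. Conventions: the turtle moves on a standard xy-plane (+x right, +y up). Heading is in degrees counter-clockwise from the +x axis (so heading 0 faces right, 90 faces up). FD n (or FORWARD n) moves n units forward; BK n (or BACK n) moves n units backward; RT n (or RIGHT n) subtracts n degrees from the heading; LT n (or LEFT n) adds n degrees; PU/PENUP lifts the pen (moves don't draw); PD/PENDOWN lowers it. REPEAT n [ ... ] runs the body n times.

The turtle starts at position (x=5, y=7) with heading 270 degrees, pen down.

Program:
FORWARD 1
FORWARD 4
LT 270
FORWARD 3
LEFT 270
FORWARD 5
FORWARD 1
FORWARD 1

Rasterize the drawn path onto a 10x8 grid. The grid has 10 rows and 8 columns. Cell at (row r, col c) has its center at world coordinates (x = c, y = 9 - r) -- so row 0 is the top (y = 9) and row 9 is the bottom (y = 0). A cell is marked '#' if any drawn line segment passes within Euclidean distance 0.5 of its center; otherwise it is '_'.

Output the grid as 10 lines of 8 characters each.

Segment 0: (5,7) -> (5,6)
Segment 1: (5,6) -> (5,2)
Segment 2: (5,2) -> (2,2)
Segment 3: (2,2) -> (2,7)
Segment 4: (2,7) -> (2,8)
Segment 5: (2,8) -> (2,9)

Answer: __#_____
__#_____
__#__#__
__#__#__
__#__#__
__#__#__
__#__#__
__####__
________
________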